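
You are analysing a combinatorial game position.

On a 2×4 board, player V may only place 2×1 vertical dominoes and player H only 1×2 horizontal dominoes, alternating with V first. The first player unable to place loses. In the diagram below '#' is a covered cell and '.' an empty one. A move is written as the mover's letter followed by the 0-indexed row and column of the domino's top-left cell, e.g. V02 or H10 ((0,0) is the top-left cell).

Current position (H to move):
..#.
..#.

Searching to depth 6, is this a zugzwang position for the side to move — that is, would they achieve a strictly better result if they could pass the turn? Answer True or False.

p1 H@[..#./..#.]: H00[###./..#.]+1* H10[..#./###.]+1
p2 V@[###./..#.]: V03[####/..##]-1*
p3 H@[####/..##]: H10[####/####]+1*
p4 V@[####/####] terminal -1; root [..#./..#.] d6
if H skipped the turn, V would face:
~ p1 V@[..#./..#.]: V00[#.#./#.#.]+1* V01[.##./.##.]+1 V03[..##/..##]-1
~ p2 H@[#.#./#.#.] terminal -1; root [..#./..#.] d6
compare (H): move=+1 vs pass=-1

zugzwang(..#./..#., H) = False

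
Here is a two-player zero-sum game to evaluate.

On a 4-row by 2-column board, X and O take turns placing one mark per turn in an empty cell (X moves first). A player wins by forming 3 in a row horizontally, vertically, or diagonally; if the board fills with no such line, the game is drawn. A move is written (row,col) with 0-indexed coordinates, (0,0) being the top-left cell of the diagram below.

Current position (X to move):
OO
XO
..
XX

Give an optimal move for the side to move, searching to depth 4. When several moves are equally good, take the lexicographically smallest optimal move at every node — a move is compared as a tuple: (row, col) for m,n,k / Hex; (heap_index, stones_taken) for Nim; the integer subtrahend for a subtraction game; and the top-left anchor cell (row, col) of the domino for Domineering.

X's best at [OO/XO/../XX]: (2,0)

[OO/XO/../XX] X move#1: (2,0):+1/OO/XO/X./XX*, (2,1):+0/OO/XO/.X/XX
[OO/XO/X./XX] end (terminal -1, O#2); searched OO/XO/../XX to 4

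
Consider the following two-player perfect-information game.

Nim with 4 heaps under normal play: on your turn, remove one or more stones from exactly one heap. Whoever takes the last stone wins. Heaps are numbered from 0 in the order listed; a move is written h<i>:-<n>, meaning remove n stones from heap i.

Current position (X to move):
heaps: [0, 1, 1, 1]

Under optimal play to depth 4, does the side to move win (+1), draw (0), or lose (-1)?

value((0,1,1,1), X) = +1

[(0,1,1,1)] X move#1: h1:-1:+1/(0,0,1,1)*, h2:-1:+1/(0,1,0,1), h3:-1:+1/(0,1,1,0)
[(0,0,1,1)] O move#2: h2:-1:-1/(0,0,0,1)*, h3:-1:-1/(0,0,1,0)
[(0,0,0,1)] X move#3: h3:-1:+1/(0,0,0,0)*
[(0,0,0,0)] end (terminal -1, O#4); searched (0,1,1,1) to 4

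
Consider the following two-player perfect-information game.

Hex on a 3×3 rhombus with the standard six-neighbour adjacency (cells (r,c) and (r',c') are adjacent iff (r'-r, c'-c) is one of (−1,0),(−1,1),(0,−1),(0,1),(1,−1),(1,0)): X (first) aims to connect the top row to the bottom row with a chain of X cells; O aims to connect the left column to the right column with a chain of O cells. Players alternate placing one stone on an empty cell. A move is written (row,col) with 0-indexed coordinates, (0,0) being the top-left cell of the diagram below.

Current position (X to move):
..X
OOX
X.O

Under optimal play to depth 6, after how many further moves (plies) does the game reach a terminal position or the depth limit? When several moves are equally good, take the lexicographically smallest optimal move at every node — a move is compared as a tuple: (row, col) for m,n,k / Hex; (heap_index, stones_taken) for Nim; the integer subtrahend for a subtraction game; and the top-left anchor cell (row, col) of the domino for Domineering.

[..X/OOX/X.O] X move#1: (0,0):-1/X.X/OOX/X.O, (0,1):-1/.XX/OOX/X.O, (2,1):+1/..X/OOX/XXO*
[..X/OOX/XXO] end (terminal -1, O#2); searched ..X/OOX/X.O to 6

PV length from [..X/OOX/X.O]: 1 ply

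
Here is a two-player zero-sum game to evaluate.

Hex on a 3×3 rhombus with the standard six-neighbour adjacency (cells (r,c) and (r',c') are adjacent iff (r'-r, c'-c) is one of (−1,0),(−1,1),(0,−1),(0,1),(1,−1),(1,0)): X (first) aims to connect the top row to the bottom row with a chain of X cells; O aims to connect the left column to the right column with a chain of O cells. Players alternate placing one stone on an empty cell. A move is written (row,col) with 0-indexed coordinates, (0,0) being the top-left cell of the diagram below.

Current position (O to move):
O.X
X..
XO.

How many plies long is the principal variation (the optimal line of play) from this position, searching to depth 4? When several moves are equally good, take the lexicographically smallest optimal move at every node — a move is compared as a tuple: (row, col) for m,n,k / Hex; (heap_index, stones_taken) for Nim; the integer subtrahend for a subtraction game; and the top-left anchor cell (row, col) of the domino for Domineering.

[O.X/X../XO.] O move#1: (0,1):-1/OOX/X../XO.*, (1,1):-1/O.X/XO./XO., (1,2):-1/O.X/X.O/XO., (2,2):-1/O.X/X../XOO
[OOX/X../XO.] X move#2: (1,1):+1/OOX/XX./XO.*, (1,2):+1/OOX/X.X/XO., (2,2):+1/OOX/X../XOX
[OOX/XX./XO.] end (terminal -1, O#3); searched O.X/X../XO. to 4

PV length from [O.X/X../XO.]: 2 plies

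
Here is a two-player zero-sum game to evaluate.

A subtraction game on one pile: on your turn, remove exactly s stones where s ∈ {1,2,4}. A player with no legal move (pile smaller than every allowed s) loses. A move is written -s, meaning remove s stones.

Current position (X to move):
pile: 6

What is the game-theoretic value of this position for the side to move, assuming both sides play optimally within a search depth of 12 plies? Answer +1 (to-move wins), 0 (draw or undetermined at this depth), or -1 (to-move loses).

p1 X@[6]: -1[5]-1* -2[4]-1 -4[2]-1
p2 O@[5]: -1[4]-1 -2[3]+1* -4[1]-1
p3 X@[3]: -1[2]-1* -2[1]-1
p4 O@[2]: -1[1]-1 -2[0]+1*
p5 X@[0] terminal -1; root [6] d12

value(6, X) = -1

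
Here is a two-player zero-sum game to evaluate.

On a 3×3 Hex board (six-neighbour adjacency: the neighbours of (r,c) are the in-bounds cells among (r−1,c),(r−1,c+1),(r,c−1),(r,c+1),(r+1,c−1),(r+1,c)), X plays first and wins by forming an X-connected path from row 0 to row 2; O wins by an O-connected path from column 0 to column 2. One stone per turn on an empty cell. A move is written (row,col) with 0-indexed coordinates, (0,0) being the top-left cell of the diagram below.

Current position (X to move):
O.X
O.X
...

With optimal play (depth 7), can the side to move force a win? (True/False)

p1 X@[O.X/O.X/...]: (0,1)[OXX/O.X/...]+1* (1,1)[O.X/OXX/...]+1 (2,0)[O.X/O.X/X..]+1 (2,1)[O.X/O.X/.X.]+1 (2,2)[O.X/O.X/..X]+1
p2 O@[OXX/O.X/...]: (1,1)[OXX/OOX/...]-1* (2,0)[OXX/O.X/O..]-1 (2,1)[OXX/O.X/.O.]-1 (2,2)[OXX/O.X/..O]-1
p3 X@[OXX/OOX/...]: (2,0)[OXX/OOX/X..]+1* (2,1)[OXX/OOX/.X.]+1 (2,2)[OXX/OOX/..X]+1
p4 O@[OXX/OOX/X..]: (2,1)[OXX/OOX/XO.]-1* (2,2)[OXX/OOX/X.O]-1
p5 X@[OXX/OOX/XO.]: (2,2)[OXX/OOX/XOX]+1*
p6 O@[OXX/OOX/XOX] terminal -1; root [O.X/O.X/...] d7

X winning at [O.X/O.X/...]: True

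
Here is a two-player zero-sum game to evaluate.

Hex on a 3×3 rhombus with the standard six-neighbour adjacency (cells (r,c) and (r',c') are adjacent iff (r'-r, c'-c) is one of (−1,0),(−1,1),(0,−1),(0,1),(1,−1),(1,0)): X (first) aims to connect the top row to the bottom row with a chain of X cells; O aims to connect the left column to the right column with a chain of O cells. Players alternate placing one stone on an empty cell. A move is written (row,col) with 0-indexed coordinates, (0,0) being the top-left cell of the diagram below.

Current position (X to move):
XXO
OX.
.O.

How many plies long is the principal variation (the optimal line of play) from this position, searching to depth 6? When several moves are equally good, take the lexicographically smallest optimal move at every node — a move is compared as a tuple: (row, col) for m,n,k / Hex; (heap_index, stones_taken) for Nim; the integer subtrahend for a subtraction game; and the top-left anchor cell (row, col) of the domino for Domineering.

ply 1, X at XXO/OX./.O. | (1,2)=+1→XXO/OXX/.O.*; (2,0)=+1→XXO/OX./XO.; (2,2)=+1→XXO/OX./.OX
ply 2, O at XXO/OXX/.O. | (2,0)=-1→XXO/OXX/OO.*; (2,2)=-1→XXO/OXX/.OO
ply 3, X at XXO/OXX/OO. | (2,2)=+1→XXO/OXX/OOX*
ply 4: XXO/OXX/OOX is terminal -1 (O); from XXO/OX./.O. depth 6

PV length from [XXO/OX./.O.]: 3 plies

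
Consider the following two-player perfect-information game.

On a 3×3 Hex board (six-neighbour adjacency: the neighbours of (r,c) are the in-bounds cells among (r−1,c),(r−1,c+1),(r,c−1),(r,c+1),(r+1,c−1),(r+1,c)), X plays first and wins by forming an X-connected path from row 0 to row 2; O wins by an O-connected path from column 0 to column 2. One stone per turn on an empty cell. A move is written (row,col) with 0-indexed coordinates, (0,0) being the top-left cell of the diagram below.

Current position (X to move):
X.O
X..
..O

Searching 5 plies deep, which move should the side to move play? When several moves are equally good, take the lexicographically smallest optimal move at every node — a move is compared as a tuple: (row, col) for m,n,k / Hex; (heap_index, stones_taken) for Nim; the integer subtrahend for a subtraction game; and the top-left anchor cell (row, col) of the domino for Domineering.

ply 1, X at X.O/X../..O | (0,1)=-1→XXO/X../..O; (1,1)=+1→X.O/XX./..O*; (1,2)=-1→X.O/X.X/..O; (2,0)=+1→X.O/X../X.O; (2,1)=+1→X.O/X../.XO
ply 2, O at X.O/XX./..O | (0,1)=-1→XOO/XX./..O*; (1,2)=-1→X.O/XXO/..O; (2,0)=-1→X.O/XX./O.O; (2,1)=-1→X.O/XX./.OO
ply 3, X at XOO/XX./..O | (1,2)=+1→XOO/XXX/..O*; (2,0)=+1→XOO/XX./X.O; (2,1)=+1→XOO/XX./.XO
ply 4, O at XOO/XXX/..O | (2,0)=-1→XOO/XXX/O.O*; (2,1)=-1→XOO/XXX/.OO
ply 5, X at XOO/XXX/O.O | (2,1)=+1→XOO/XXX/OXO*
ply 6: XOO/XXX/OXO is terminal -1 (O); from X.O/X../..O depth 5

X's best at [X.O/X../..O]: (1,1)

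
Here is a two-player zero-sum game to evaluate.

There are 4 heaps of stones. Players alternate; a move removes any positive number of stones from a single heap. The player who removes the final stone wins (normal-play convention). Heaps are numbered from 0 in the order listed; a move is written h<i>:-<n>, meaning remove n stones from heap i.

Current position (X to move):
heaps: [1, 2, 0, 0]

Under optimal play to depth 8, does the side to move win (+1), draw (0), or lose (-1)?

value((1,2,0,0), X) = +1

ply 1, X at (1,2,0,0) | h0:-1=-1→(0,2,0,0); h1:-1=+1→(1,1,0,0)*; h1:-2=-1→(1,0,0,0)
ply 2, O at (1,1,0,0) | h0:-1=-1→(0,1,0,0)*; h1:-1=-1→(1,0,0,0)
ply 3, X at (0,1,0,0) | h1:-1=+1→(0,0,0,0)*
ply 4: (0,0,0,0) is terminal -1 (O); from (1,2,0,0) depth 8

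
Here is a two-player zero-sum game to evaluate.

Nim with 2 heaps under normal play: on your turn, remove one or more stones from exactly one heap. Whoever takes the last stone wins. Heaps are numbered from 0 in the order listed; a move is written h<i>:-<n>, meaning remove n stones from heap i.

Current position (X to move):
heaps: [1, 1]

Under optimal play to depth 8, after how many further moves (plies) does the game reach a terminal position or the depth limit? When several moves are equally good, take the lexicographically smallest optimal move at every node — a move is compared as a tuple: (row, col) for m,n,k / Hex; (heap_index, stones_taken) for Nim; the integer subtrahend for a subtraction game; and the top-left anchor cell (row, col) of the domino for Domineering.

p1 X@[(1,1)]: h0:-1[(0,1)]-1* h1:-1[(1,0)]-1
p2 O@[(0,1)]: h1:-1[(0,0)]+1*
p3 X@[(0,0)] terminal -1; root [(1,1)] d8

PV length from [(1,1)]: 2 plies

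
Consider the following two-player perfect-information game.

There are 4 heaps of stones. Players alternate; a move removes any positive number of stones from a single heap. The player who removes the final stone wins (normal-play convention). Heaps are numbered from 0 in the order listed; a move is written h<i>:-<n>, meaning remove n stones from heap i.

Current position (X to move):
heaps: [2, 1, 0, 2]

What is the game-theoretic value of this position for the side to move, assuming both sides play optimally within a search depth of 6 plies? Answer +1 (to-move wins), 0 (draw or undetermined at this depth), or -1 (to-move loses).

value((2,1,0,2), X) = +1

p1 X@[(2,1,0,2)]: h0:-1[(1,1,0,2)]-1 h0:-2[(0,1,0,2)]-1 h1:-1[(2,0,0,2)]+1* h3:-1[(2,1,0,1)]-1 h3:-2[(2,1,0,0)]-1
p2 O@[(2,0,0,2)]: h0:-1[(1,0,0,2)]-1* h0:-2[(0,0,0,2)]-1 h3:-1[(2,0,0,1)]-1 h3:-2[(2,0,0,0)]-1
p3 X@[(1,0,0,2)]: h0:-1[(0,0,0,2)]-1 h3:-1[(1,0,0,1)]+1* h3:-2[(1,0,0,0)]-1
p4 O@[(1,0,0,1)]: h0:-1[(0,0,0,1)]-1* h3:-1[(1,0,0,0)]-1
p5 X@[(0,0,0,1)]: h3:-1[(0,0,0,0)]+1*
p6 O@[(0,0,0,0)] terminal -1; root [(2,1,0,2)] d6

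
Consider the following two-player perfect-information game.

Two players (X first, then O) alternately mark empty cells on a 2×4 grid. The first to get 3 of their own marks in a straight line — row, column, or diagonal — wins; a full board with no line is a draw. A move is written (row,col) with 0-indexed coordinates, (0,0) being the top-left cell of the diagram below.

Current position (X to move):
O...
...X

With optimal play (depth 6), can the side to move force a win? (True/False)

ply 1, X at O.../...X | (0,1)=+0→OX../...X*; (0,2)=+0→O.X./...X; (0,3)=+0→O..X/...X; (1,0)=+0→O.../X..X; (1,1)=+0→O.../.X.X; (1,2)=+0→O.../..XX
ply 2, O at OX../...X | (0,2)=+0→OXO./...X*; (0,3)=+0→OX.O/...X; (1,0)=+0→OX../O..X; (1,1)=+0→OX../.O.X; (1,2)=+0→OX../..OX
ply 3, X at OXO./...X | (0,3)=+0→OXOX/...X*; (1,0)=+0→OXO./X..X; (1,1)=+0→OXO./.X.X; (1,2)=+0→OXO./..XX
ply 4, O at OXOX/...X | (1,0)=+0→OXOX/O..X*; (1,1)=+0→OXOX/.O.X; (1,2)=+0→OXOX/..OX
ply 5, X at OXOX/O..X | (1,1)=+0→OXOX/OX.X*; (1,2)=+0→OXOX/O.XX
ply 6, O at OXOX/OX.X | (1,2)=+0→OXOX/OXOX*
ply 7: OXOX/OXOX is terminal +0 (X); from O.../...X depth 6

X winning at [O.../...X]: False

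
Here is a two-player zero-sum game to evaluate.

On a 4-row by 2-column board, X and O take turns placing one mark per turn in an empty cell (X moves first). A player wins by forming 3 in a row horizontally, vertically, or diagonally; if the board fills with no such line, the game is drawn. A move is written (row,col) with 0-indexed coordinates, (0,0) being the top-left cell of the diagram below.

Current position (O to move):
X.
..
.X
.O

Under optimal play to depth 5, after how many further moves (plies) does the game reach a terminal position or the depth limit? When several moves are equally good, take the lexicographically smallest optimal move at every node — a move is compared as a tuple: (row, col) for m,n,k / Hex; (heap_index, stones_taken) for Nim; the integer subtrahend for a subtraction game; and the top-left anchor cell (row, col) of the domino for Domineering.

PV length from [X./../.X/.O]: 5 plies

p1 O@[X./../.X/.O]: (0,1)[XO/../.X/.O]+0* (1,0)[X./O./.X/.O]+0 (1,1)[X./.O/.X/.O]+0 (2,0)[X./../OX/.O]+0 (3,0)[X./../.X/OO]+0
p2 X@[XO/../.X/.O]: (1,0)[XO/X./.X/.O]+0* (1,1)[XO/.X/.X/.O]+0 (2,0)[XO/../XX/.O]+0 (3,0)[XO/../.X/XO]+0
p3 O@[XO/X./.X/.O]: (1,1)[XO/XO/.X/.O]-1 (2,0)[XO/X./OX/.O]+0* (3,0)[XO/X./.X/OO]-1
p4 X@[XO/X./OX/.O]: (1,1)[XO/XX/OX/.O]+0* (3,0)[XO/X./OX/XO]+0
p5 O@[XO/XX/OX/.O]: (3,0)[XO/XX/OX/OO]+0*
p6 X@[XO/XX/OX/OO] terminal +0; root [X./../.X/.O] d5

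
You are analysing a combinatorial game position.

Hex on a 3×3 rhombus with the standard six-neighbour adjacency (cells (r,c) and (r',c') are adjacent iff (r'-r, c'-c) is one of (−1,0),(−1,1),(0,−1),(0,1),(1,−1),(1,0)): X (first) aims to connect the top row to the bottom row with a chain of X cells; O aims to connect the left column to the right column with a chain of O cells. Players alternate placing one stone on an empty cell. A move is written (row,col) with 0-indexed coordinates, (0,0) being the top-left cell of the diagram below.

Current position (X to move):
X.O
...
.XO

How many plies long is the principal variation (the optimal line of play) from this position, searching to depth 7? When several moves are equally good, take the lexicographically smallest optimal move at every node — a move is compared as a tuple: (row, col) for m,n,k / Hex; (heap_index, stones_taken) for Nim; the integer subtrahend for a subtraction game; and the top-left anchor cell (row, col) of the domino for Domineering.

PV length from [X.O/.../.XO]: 3 plies

p1 X@[X.O/.../.XO]: (0,1)[XXO/.../.XO]-1 (1,0)[X.O/X../.XO]+1* (1,1)[X.O/.X./.XO]+1 (1,2)[X.O/..X/.XO]-1 (2,0)[X.O/.../XXO]-1
p2 O@[X.O/X../.XO]: (0,1)[XOO/X../.XO]-1* (1,1)[X.O/XO./.XO]-1 (1,2)[X.O/X.O/.XO]-1 (2,0)[X.O/X../OXO]-1
p3 X@[XOO/X../.XO]: (1,1)[XOO/XX./.XO]+1* (1,2)[XOO/X.X/.XO]+1 (2,0)[XOO/X../XXO]+1
p4 O@[XOO/XX./.XO] terminal -1; root [X.O/.../.XO] d7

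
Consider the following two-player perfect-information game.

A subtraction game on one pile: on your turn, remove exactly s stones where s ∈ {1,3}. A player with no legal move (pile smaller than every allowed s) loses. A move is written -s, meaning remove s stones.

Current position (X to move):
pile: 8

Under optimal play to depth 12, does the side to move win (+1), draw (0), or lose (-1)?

[8] X move#1: -1:-1/7*, -3:-1/5
[7] O move#2: -1:+1/6*, -3:+1/4
[6] X move#3: -1:-1/5*, -3:-1/3
[5] O move#4: -1:+1/4*, -3:+1/2
[4] X move#5: -1:-1/3*, -3:-1/1
[3] O move#6: -1:+1/2*, -3:+1/0
[2] X move#7: -1:-1/1*
[1] O move#8: -1:+1/0*
[0] end (terminal -1, X#9); searched 8 to 12

value(8, X) = -1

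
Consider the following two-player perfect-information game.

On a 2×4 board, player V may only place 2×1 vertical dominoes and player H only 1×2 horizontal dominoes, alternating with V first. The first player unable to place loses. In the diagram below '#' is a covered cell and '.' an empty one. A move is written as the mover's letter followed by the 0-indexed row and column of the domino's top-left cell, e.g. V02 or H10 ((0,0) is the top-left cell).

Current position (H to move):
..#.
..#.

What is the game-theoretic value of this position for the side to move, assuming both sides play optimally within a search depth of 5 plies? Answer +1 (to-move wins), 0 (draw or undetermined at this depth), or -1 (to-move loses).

ply 1, H at ..#./..#. | H00=+1→###./..#.*; H10=+1→..#./###.
ply 2, V at ###./..#. | V03=-1→####/..##*
ply 3, H at ####/..## | H10=+1→####/####*
ply 4: ####/#### is terminal -1 (V); from ..#./..#. depth 5

value(..#./..#., H) = +1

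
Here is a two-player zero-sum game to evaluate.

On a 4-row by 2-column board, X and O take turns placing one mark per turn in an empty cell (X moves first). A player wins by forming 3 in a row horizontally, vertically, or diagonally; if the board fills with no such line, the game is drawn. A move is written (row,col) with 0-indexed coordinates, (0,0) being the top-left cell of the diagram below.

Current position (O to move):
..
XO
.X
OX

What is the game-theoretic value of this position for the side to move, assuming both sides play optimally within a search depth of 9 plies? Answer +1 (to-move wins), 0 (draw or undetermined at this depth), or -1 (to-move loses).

ply 1, O at ../XO/.X/OX | (0,0)=+0→O./XO/.X/OX*; (0,1)=+0→.O/XO/.X/OX; (2,0)=+0→../XO/OX/OX
ply 2, X at O./XO/.X/OX | (0,1)=+0→OX/XO/.X/OX*; (2,0)=+0→O./XO/XX/OX
ply 3, O at OX/XO/.X/OX | (2,0)=+0→OX/XO/OX/OX*
ply 4: OX/XO/OX/OX is terminal +0 (X); from ../XO/.X/OX depth 9

value(../XO/.X/OX, O) = 0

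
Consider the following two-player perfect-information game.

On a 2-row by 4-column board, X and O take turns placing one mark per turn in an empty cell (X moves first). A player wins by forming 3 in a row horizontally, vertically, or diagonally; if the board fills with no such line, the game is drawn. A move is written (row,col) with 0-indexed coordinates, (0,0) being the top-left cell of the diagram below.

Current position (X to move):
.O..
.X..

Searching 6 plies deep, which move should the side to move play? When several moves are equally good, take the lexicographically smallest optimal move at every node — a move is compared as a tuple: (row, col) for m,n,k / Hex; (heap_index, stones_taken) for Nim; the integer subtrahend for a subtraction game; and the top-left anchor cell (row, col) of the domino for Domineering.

X's best at [.O../.X..]: (1,2)

p1 X@[.O../.X..]: (0,0)[XO../.X..]+0 (0,2)[.OX./.X..]+0 (0,3)[.O.X/.X..]+0 (1,0)[.O../XX..]+0 (1,2)[.O../.XX.]+1* (1,3)[.O../.X.X]+0
p2 O@[.O../.XX.]: (0,0)[OO../.XX.]-1* (0,2)[.OO./.XX.]-1 (0,3)[.O.O/.XX.]-1 (1,0)[.O../OXX.]-1 (1,3)[.O../.XXO]-1
p3 X@[OO../.XX.]: (0,2)[OOX./.XX.]+1* (0,3)[OO.X/.XX.]-1 (1,0)[OO../XXX.]+1 (1,3)[OO../.XXX]+1
p4 O@[OOX./.XX.]: (0,3)[OOXO/.XX.]-1* (1,0)[OOX./OXX.]-1 (1,3)[OOX./.XXO]-1
p5 X@[OOXO/.XX.]: (1,0)[OOXO/XXX.]+1* (1,3)[OOXO/.XXX]+1
p6 O@[OOXO/XXX.] terminal -1; root [.O../.X..] d6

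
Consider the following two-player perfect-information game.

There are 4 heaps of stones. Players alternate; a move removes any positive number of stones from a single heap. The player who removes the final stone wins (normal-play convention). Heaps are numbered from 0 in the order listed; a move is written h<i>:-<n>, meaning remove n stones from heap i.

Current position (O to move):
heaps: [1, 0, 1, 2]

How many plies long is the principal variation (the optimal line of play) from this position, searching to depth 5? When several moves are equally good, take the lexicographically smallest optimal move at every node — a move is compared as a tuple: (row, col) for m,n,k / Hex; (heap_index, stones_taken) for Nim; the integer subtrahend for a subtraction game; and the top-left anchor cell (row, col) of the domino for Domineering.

ply 1, O at (1,0,1,2) | h0:-1=-1→(0,0,1,2); h2:-1=-1→(1,0,0,2); h3:-1=-1→(1,0,1,1); h3:-2=+1→(1,0,1,0)*
ply 2, X at (1,0,1,0) | h0:-1=-1→(0,0,1,0)*; h2:-1=-1→(1,0,0,0)
ply 3, O at (0,0,1,0) | h2:-1=+1→(0,0,0,0)*
ply 4: (0,0,0,0) is terminal -1 (X); from (1,0,1,2) depth 5

PV length from [(1,0,1,2)]: 3 plies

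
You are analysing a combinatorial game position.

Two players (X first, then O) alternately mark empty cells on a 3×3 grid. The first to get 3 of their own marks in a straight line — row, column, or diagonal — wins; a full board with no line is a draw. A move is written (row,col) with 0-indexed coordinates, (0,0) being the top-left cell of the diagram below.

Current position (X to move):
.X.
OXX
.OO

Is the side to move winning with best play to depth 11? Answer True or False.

X winning at [.X./OXX/.OO]: False

[.X./OXX/.OO] X move#1: (0,0):-1/XX./OXX/.OO, (0,2):-1/.XX/OXX/.OO, (2,0):+0/.X./OXX/XOO*
[.X./OXX/XOO] O move#2: (0,0):-1/OX./OXX/XOO, (0,2):+0/.XO/OXX/XOO*
[.XO/OXX/XOO] X move#3: (0,0):+0/XXO/OXX/XOO*
[XXO/OXX/XOO] end (terminal +0, O#4); searched .X./OXX/.OO to 11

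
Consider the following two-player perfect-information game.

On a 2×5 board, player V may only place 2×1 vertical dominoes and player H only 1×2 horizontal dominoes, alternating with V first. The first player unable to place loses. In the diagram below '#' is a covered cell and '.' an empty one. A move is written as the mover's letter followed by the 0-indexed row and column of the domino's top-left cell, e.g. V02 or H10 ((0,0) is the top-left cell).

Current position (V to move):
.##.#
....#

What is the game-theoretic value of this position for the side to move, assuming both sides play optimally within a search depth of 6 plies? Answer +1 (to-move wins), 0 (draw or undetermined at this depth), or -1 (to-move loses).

value(.##.#/....#, V) = -1

p1 V@[.##.#/....#]: V00[###.#/#...#]-1* V03[.####/...##]-1
p2 H@[###.#/#...#]: H11[###.#/###.#]-1 H12[###.#/#.###]+1*
p3 V@[###.#/#.###] terminal -1; root [.##.#/....#] d6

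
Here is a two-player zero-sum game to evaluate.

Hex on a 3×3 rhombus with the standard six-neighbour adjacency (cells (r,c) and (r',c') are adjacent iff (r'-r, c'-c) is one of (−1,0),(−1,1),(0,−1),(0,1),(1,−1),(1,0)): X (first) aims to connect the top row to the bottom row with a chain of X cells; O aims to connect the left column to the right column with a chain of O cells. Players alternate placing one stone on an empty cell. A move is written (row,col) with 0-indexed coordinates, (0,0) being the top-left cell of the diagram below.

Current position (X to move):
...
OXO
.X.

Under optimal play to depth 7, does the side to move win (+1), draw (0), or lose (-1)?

value(.../OXO/.X., X) = +1

ply 1, X at .../OXO/.X. | (0,0)=+1→X../OXO/.X.*; (0,1)=+1→.X./OXO/.X.; (0,2)=+1→..X/OXO/.X.; (2,0)=+1→.../OXO/XX.; (2,2)=+1→.../OXO/.XX
ply 2, O at X../OXO/.X. | (0,1)=-1→XO./OXO/.X.*; (0,2)=-1→X.O/OXO/.X.; (2,0)=-1→X../OXO/OX.; (2,2)=-1→X../OXO/.XO
ply 3, X at XO./OXO/.X. | (0,2)=+1→XOX/OXO/.X.*; (2,0)=-1→XO./OXO/XX.; (2,2)=-1→XO./OXO/.XX
ply 4: XOX/OXO/.X. is terminal -1 (O); from .../OXO/.X. depth 7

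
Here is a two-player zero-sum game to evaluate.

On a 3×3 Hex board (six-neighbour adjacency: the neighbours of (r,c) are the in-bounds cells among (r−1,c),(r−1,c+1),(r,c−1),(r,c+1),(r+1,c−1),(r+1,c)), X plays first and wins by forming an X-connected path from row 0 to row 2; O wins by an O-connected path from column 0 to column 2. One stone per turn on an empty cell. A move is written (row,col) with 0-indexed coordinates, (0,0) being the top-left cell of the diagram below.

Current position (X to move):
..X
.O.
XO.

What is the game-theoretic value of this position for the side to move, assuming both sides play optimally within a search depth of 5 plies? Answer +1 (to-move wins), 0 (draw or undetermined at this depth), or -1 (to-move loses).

value(..X/.O./XO., X) = +1

ply 1, X at ..X/.O./XO. | (0,0)=-1→X.X/.O./XO.; (0,1)=-1→.XX/.O./XO.; (1,0)=+1→..X/XO./XO.*; (1,2)=+1→..X/.OX/XO.; (2,2)=+1→..X/.O./XOX
ply 2, O at ..X/XO./XO. | (0,0)=-1→O.X/XO./XO.*; (0,1)=-1→.OX/XO./XO.; (1,2)=-1→..X/XOO/XO.; (2,2)=-1→..X/XO./XOO
ply 3, X at O.X/XO./XO. | (0,1)=+1→OXX/XO./XO.*; (1,2)=+1→O.X/XOX/XO.; (2,2)=+1→O.X/XO./XOX
ply 4: OXX/XO./XO. is terminal -1 (O); from ..X/.O./XO. depth 5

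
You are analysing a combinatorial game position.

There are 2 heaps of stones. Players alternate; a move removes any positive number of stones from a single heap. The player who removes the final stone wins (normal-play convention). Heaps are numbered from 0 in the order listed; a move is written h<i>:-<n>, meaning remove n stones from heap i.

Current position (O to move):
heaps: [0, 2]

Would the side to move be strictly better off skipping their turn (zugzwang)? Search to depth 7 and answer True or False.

zugzwang((0,2), O) = False

p1 O@[(0,2)]: h1:-1[(0,1)]-1 h1:-2[(0,0)]+1*
p2 X@[(0,0)] terminal -1; root [(0,2)] d7
suppose O passes — search the same position with X to move:
pass> p1 X@[(0,2)]: h1:-1[(0,1)]-1 h1:-2[(0,0)]+1*
pass> p2 O@[(0,0)] terminal -1; root [(0,2)] d7
for O: play +1, pass -1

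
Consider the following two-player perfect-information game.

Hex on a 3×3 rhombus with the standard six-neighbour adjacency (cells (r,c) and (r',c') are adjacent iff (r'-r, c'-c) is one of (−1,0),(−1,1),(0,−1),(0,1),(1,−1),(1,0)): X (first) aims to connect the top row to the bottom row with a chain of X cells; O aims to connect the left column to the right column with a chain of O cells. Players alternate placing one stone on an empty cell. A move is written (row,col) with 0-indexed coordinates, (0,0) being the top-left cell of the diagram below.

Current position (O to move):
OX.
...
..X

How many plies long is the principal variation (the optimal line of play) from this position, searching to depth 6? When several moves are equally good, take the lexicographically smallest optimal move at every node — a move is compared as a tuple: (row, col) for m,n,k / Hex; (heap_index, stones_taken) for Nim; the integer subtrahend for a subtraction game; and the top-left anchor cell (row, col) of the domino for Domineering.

PV length from [OX./.../..X]: 5 plies

[OX./.../..X] O move#1: (0,2):-1/OXO/.../..X, (1,0):-1/OX./O../..X, (1,1):+1/OX./.O./..X*, (1,2):-1/OX./..O/..X, (2,0):-1/OX./.../O.X, (2,1):-1/OX./.../.OX
[OX./.O./..X] X move#2: (0,2):-1/OXX/.O./..X*, (1,0):-1/OX./XO./..X, (1,2):-1/OX./.OX/..X, (2,0):-1/OX./.O./X.X, (2,1):-1/OX./.O./.XX
[OXX/.O./..X] O move#3: (1,0):-1/OXX/OO./..X, (1,2):+1/OXX/.OO/..X*, (2,0):-1/OXX/.O./O.X, (2,1):-1/OXX/.O./.OX
[OXX/.OO/..X] X move#4: (1,0):-1/OXX/XOO/..X*, (2,0):-1/OXX/.OO/X.X, (2,1):-1/OXX/.OO/.XX
[OXX/XOO/..X] O move#5: (2,0):+1/OXX/XOO/O.X*, (2,1):-1/OXX/XOO/.OX
[OXX/XOO/O.X] end (terminal -1, X#6); searched OX./.../..X to 6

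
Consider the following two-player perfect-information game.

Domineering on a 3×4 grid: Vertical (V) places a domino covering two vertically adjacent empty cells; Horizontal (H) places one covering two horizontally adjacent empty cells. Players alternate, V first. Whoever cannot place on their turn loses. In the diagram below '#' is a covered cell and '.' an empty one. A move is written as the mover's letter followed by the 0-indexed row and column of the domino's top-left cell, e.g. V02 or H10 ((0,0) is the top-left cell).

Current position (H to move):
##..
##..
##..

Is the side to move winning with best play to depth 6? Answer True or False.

H winning at [##../##../##..]: True

[##../##../##..] H move#1: H02:-1/####/##../##.., H12:+1/##../####/##..*, H22:-1/##../##../####
[##../####/##..] end (terminal -1, V#2); searched ##../##../##.. to 6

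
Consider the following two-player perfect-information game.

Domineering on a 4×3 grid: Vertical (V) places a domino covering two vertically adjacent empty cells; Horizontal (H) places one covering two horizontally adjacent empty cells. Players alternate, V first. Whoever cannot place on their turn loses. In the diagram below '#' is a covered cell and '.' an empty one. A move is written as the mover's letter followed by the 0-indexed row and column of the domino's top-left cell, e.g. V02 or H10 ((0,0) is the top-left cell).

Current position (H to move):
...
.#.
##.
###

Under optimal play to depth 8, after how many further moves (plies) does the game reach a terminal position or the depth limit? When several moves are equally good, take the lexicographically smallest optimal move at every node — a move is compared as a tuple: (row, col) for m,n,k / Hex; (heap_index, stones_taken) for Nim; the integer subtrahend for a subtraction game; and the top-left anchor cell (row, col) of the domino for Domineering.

PV length from [.../.#./##./###]: 2 plies

[.../.#./##./###] H move#1: H00:-1/##./.#./##./###*, H01:-1/.##/.#./##./###
[##./.#./##./###] V move#2: V02:+1/###/.##/##./###*, V12:+1/##./.##/###/###
[###/.##/##./###] end (terminal -1, H#3); searched .../.#./##./### to 8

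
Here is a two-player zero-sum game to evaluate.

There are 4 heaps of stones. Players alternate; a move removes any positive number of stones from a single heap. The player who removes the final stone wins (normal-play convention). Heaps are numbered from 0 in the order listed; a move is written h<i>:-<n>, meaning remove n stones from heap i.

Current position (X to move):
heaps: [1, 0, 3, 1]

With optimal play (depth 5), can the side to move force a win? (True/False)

ply 1, X at (1,0,3,1) | h0:-1=-1→(0,0,3,1); h2:-1=-1→(1,0,2,1); h2:-2=-1→(1,0,1,1); h2:-3=+1→(1,0,0,1)*; h3:-1=-1→(1,0,3,0)
ply 2, O at (1,0,0,1) | h0:-1=-1→(0,0,0,1)*; h3:-1=-1→(1,0,0,0)
ply 3, X at (0,0,0,1) | h3:-1=+1→(0,0,0,0)*
ply 4: (0,0,0,0) is terminal -1 (O); from (1,0,3,1) depth 5

X winning at [(1,0,3,1)]: True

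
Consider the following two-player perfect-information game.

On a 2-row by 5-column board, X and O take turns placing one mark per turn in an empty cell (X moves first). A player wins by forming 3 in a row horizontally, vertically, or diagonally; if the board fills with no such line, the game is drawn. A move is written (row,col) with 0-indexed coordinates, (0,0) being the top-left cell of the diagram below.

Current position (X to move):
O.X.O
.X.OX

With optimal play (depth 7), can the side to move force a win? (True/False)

X winning at [O.X.O/.X.OX]: False

ply 1, X at O.X.O/.X.OX | (0,1)=+0→OXX.O/.X.OX*; (0,3)=+0→O.XXO/.X.OX; (1,0)=+0→O.X.O/XX.OX; (1,2)=+0→O.X.O/.XXOX
ply 2, O at OXX.O/.X.OX | (0,3)=+0→OXXOO/.X.OX*; (1,0)=-1→OXX.O/OX.OX; (1,2)=-1→OXX.O/.XOOX
ply 3, X at OXXOO/.X.OX | (1,0)=+0→OXXOO/XX.OX*; (1,2)=+0→OXXOO/.XXOX
ply 4, O at OXXOO/XX.OX | (1,2)=+0→OXXOO/XXOOX*
ply 5: OXXOO/XXOOX is terminal +0 (X); from O.X.O/.X.OX depth 7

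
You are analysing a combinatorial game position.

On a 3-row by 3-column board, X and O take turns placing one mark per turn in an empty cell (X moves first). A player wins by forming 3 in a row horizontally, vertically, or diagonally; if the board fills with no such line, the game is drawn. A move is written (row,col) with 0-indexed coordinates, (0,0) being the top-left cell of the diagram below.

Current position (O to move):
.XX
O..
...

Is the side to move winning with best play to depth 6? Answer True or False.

[.XX/O../...] O move#1: (0,0):+1/OXX/O../...*, (1,1):-1/.XX/OO./..., (1,2):-1/.XX/O.O/..., (2,0):-1/.XX/O../O.., (2,1):-1/.XX/O../.O., (2,2):-1/.XX/O../..O
[OXX/O../...] X move#2: (1,1):-1/OXX/OX./...*, (1,2):-1/OXX/O.X/..., (2,0):-1/OXX/O../X.., (2,1):-1/OXX/O../.X., (2,2):-1/OXX/O../..X
[OXX/OX./...] O move#3: (1,2):-1/OXX/OXO/..., (2,0):+1/OXX/OX./O..*, (2,1):-1/OXX/OX./.O., (2,2):-1/OXX/OX./..O
[OXX/OX./O..] end (terminal -1, X#4); searched .XX/O../... to 6

O winning at [.XX/O../...]: True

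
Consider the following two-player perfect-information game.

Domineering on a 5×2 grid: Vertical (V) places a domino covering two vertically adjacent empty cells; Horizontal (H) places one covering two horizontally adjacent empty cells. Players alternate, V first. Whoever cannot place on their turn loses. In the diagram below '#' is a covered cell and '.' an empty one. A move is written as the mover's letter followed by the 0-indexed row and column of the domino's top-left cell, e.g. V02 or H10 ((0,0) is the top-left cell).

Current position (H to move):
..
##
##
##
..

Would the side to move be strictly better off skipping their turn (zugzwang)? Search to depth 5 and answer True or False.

zugzwang(../##/##/##/.., H) = False

ply 1, H at ../##/##/##/.. | H00=+1→##/##/##/##/..*; H40=+1→../##/##/##/##
ply 2: ##/##/##/##/.. is terminal -1 (V); from ../##/##/##/.. depth 5
if H skipped the turn, V would face:
~ ply 1: ../##/##/##/.. is terminal -1 (V); from ../##/##/##/.. depth 5
compare (H): move=+1 vs pass=+1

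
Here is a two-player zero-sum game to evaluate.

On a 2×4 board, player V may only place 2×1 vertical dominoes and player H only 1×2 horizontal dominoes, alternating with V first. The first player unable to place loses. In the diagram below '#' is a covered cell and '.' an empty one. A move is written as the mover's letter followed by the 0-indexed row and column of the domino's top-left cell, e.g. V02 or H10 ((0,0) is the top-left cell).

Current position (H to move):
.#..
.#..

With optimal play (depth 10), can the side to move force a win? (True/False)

ply 1, H at .#../.#.. | H02=+1→.###/.#..*; H12=+1→.#../.###
ply 2, V at .###/.#.. | V00=-1→####/##..*
ply 3, H at ####/##.. | H12=+1→####/####*
ply 4: ####/#### is terminal -1 (V); from .#../.#.. depth 10

H winning at [.#../.#..]: True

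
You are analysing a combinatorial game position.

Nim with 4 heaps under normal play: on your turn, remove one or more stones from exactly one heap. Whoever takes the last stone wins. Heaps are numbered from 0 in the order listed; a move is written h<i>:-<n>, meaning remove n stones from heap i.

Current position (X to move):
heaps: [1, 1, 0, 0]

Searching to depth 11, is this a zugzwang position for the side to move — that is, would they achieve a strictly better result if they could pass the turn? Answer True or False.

p1 X@[(1,1,0,0)]: h0:-1[(0,1,0,0)]-1* h1:-1[(1,0,0,0)]-1
p2 O@[(0,1,0,0)]: h1:-1[(0,0,0,0)]+1*
p3 X@[(0,0,0,0)] terminal -1; root [(1,1,0,0)] d11
if X skipped the turn, O would face:
~ p1 O@[(1,1,0,0)]: h0:-1[(0,1,0,0)]-1* h1:-1[(1,0,0,0)]-1
~ p2 X@[(0,1,0,0)]: h1:-1[(0,0,0,0)]+1*
~ p3 O@[(0,0,0,0)] terminal -1; root [(1,1,0,0)] d11
compare (X): move=-1 vs pass=+1

zugzwang((1,1,0,0), X) = True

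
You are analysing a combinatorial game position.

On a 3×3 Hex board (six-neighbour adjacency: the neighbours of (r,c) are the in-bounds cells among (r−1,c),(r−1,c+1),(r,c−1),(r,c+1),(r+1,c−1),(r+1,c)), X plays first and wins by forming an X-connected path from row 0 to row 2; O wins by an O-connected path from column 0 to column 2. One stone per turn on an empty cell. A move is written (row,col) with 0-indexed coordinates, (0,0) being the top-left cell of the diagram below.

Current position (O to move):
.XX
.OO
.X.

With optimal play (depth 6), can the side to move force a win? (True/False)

O winning at [.XX/.OO/.X.]: True

[.XX/.OO/.X.] O move#1: (0,0):+1/OXX/.OO/.X.*, (1,0):+1/.XX/OOO/.X., (2,0):+1/.XX/.OO/OX., (2,2):+1/.XX/.OO/.XO
[OXX/.OO/.X.] X move#2: (1,0):-1/OXX/XOO/.X.*, (2,0):-1/OXX/.OO/XX., (2,2):-1/OXX/.OO/.XX
[OXX/XOO/.X.] O move#3: (2,0):+1/OXX/XOO/OX.*, (2,2):-1/OXX/XOO/.XO
[OXX/XOO/OX.] end (terminal -1, X#4); searched .XX/.OO/.X. to 6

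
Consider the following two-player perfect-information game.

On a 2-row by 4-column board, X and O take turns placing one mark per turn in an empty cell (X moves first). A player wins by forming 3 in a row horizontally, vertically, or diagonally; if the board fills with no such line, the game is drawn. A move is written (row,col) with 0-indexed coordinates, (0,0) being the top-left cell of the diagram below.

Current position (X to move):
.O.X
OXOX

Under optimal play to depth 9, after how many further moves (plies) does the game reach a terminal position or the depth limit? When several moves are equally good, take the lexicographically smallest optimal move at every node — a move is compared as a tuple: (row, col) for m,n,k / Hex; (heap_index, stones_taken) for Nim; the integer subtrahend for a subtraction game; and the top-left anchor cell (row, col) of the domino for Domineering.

PV length from [.O.X/OXOX]: 2 plies

[.O.X/OXOX] X move#1: (0,0):+0/XO.X/OXOX*, (0,2):+0/.OXX/OXOX
[XO.X/OXOX] O move#2: (0,2):+0/XOOX/OXOX*
[XOOX/OXOX] end (terminal +0, X#3); searched .O.X/OXOX to 9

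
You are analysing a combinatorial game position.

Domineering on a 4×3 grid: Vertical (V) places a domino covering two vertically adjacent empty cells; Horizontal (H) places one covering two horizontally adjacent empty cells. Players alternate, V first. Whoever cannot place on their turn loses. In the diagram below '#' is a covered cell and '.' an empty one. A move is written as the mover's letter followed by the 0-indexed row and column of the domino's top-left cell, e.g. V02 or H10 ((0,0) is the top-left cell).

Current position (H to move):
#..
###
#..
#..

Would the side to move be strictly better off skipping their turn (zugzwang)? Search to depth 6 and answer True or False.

p1 H@[#../###/#../#..]: H01[###/###/#../#..]-1 H21[#../###/###/#..]+1* H31[#../###/#../###]+1
p2 V@[#../###/###/#..] terminal -1; root [#../###/#../#..] d6
suppose H passes — search the same position with V to move:
pass> p1 V@[#../###/#../#..]: V21[#../###/##./##.]+1* V22[#../###/#.#/#.#]+1
pass> p2 H@[#../###/##./##.]: H01[###/###/##./##.]-1*
pass> p3 V@[###/###/##./##.]: V22[###/###/###/###]+1*
pass> p4 H@[###/###/###/###] terminal -1; root [#../###/#../#..] d6
for H: play +1, pass -1

zugzwang(#../###/#../#.., H) = False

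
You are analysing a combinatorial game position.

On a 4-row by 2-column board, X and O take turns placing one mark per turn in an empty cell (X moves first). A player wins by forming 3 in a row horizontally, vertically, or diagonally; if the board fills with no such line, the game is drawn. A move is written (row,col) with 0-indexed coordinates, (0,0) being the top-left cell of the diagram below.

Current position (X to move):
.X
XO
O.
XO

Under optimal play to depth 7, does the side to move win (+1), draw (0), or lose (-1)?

value(.X/XO/O./XO, X) = 0

ply 1, X at .X/XO/O./XO | (0,0)=-1→XX/XO/O./XO; (2,1)=+0→.X/XO/OX/XO*
ply 2, O at .X/XO/OX/XO | (0,0)=+0→OX/XO/OX/XO*
ply 3: OX/XO/OX/XO is terminal +0 (X); from .X/XO/O./XO depth 7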